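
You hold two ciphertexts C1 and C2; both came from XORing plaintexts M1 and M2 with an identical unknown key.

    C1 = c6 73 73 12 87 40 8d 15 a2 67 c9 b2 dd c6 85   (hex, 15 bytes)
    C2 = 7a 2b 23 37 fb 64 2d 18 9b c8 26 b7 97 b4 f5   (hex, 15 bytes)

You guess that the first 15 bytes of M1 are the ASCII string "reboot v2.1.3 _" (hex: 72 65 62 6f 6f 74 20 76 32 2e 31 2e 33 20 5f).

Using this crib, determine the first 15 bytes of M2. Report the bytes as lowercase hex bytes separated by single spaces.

First, C1 ⊕ C2 = (M1 ⊕ K) ⊕ (M2 ⊕ K) = M1 ⊕ M2, so the key drops out. Then M2 = (M1 ⊕ M2) ⊕ M1 over the first 15 bytes.
byte 0: (c6 ^ 7a) ^ 72 = bc ^ 72 = ce
byte 1: (73 ^ 2b) ^ 65 = 58 ^ 65 = 3d
byte 2: (73 ^ 23) ^ 62 = 50 ^ 62 = 32
byte 3: (12 ^ 37) ^ 6f = 25 ^ 6f = 4a
byte 4: (87 ^ fb) ^ 6f = 7c ^ 6f = 13
byte 5: (40 ^ 64) ^ 74 = 24 ^ 74 = 50
byte 6: (8d ^ 2d) ^ 20 = a0 ^ 20 = 80
byte 7: (15 ^ 18) ^ 76 = 0d ^ 76 = 7b
byte 8: (a2 ^ 9b) ^ 32 = 39 ^ 32 = 0b
byte 9: (67 ^ c8) ^ 2e = af ^ 2e = 81
byte 10: (c9 ^ 26) ^ 31 = ef ^ 31 = de
byte 11: (b2 ^ b7) ^ 2e = 05 ^ 2e = 2b
byte 12: (dd ^ 97) ^ 33 = 4a ^ 33 = 79
byte 13: (c6 ^ b4) ^ 20 = 72 ^ 20 = 52
byte 14: (85 ^ f5) ^ 5f = 70 ^ 5f = 2f

ce 3d 32 4a 13 50 80 7b 0b 81 de 2b 79 52 2f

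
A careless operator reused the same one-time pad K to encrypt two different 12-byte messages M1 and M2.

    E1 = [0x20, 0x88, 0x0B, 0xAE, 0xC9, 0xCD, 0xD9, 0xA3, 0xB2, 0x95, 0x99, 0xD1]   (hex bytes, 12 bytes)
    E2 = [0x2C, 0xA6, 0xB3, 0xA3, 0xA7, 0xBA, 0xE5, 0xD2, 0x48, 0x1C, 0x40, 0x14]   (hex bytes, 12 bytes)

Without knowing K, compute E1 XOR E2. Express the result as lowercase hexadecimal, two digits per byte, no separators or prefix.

E1 ⊕ E2 = (M1 ⊕ K) ⊕ (M2 ⊕ K) = M1 ⊕ M2 — the shared key cancels under XOR.
00100000 XOR 00101100 = 00001100
10001000 XOR 10100110 = 00101110
00001011 XOR 10110011 = 10111000
10101110 XOR 10100011 = 00001101
11001001 XOR 10100111 = 01101110
11001101 XOR 10111010 = 01110111
11011001 XOR 11100101 = 00111100
10100011 XOR 11010010 = 01110001
10110010 XOR 01001000 = 11111010
10010101 XOR 00011100 = 10001001
10011001 XOR 01000000 = 11011001
11010001 XOR 00010100 = 11000101

0c2eb80d6e773c71fa89d9c5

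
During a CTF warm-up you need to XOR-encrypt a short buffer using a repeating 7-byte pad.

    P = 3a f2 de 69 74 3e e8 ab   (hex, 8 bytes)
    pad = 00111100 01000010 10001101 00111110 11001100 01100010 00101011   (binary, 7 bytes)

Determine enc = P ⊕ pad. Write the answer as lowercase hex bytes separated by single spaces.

The 7-byte key repeats, so the effective keystream is 3c 42 8d 3e cc 62 2b 3c.
byte 0: 3a ^ 3c = 06
byte 1: f2 ^ 42 = b0
byte 2: de ^ 8d = 53
byte 3: 69 ^ 3e = 57
byte 4: 74 ^ cc = b8
byte 5: 3e ^ 62 = 5c
byte 6: e8 ^ 2b = c3
byte 7: ab ^ 3c = 97

06 b0 53 57 b8 5c c3 97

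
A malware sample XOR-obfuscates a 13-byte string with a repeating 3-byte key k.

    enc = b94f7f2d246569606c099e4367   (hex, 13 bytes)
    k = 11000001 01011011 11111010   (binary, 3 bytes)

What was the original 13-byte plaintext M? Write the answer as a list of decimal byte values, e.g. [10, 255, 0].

[120, 20, 133, 236, 127, 159, 168, 59, 150, 200, 197, 185, 166]

The 3-byte key repeats, so the effective keystream is c1 5b fa c1 5b fa c1 5b fa c1 5b fa c1.
byte 0: b9 ^ c1 = 78
byte 1: 4f ^ 5b = 14
byte 2: 7f ^ fa = 85
byte 3: 2d ^ c1 = ec
byte 4: 24 ^ 5b = 7f
byte 5: 65 ^ fa = 9f
byte 6: 69 ^ c1 = a8
byte 7: 60 ^ 5b = 3b
byte 8: 6c ^ fa = 96
byte 9: 09 ^ c1 = c8
byte 10: 9e ^ 5b = c5
byte 11: 43 ^ fa = b9
byte 12: 67 ^ c1 = a6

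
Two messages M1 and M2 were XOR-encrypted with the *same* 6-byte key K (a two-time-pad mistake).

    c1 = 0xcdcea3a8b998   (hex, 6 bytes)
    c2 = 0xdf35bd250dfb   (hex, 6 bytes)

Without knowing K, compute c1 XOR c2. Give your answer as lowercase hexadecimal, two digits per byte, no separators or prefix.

c1 ⊕ c2 = (M1 ⊕ K) ⊕ (M2 ⊕ K) = M1 ⊕ M2 — the shared key cancels under XOR.
205 XOR 223 =  18
206 XOR  53 = 251
163 XOR 189 =  30
168 XOR  37 = 141
185 XOR  13 = 180
152 XOR 251 =  99

12fb1e8db463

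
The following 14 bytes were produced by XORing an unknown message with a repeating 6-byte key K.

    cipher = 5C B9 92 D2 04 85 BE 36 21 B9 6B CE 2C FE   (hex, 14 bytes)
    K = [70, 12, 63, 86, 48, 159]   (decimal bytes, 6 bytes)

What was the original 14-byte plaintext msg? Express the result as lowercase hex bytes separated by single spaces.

1a b5 ad 84 34 1a f8 3a 1e ef 5b 51 6a f2

The 6-byte key repeats, so the effective keystream is 46 0c 3f 56 30 9f 46 0c 3f 56 30 9f 46 0c.
byte 0: 01011100 XOR 01000110 = 00011010
byte 1: 10111001 XOR 00001100 = 10110101
byte 2: 10010010 XOR 00111111 = 10101101
byte 3: 11010010 XOR 01010110 = 10000100
byte 4: 00000100 XOR 00110000 = 00110100
byte 5: 10000101 XOR 10011111 = 00011010
byte 6: 10111110 XOR 01000110 = 11111000
byte 7: 00110110 XOR 00001100 = 00111010
byte 8: 00100001 XOR 00111111 = 00011110
byte 9: 10111001 XOR 01010110 = 11101111
byte 10: 01101011 XOR 00110000 = 01011011
byte 11: 11001110 XOR 10011111 = 01010001
byte 12: 00101100 XOR 01000110 = 01101010
byte 13: 11111110 XOR 00001100 = 11110010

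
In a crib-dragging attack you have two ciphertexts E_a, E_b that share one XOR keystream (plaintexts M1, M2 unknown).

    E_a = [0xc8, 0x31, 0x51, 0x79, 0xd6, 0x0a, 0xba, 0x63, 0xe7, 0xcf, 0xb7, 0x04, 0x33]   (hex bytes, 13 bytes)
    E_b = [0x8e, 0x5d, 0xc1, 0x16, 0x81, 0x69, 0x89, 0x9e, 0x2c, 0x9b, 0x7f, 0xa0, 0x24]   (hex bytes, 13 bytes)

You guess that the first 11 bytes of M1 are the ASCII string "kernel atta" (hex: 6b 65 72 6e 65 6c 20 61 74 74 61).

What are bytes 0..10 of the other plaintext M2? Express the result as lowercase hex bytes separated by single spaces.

2d 09 e2 01 32 0f 13 9c bf 20 a9

First, E_a ⊕ E_b = (M1 ⊕ K) ⊕ (M2 ⊕ K) = M1 ⊕ M2, so the key drops out. Then M2 = (M1 ⊕ M2) ⊕ M1 over the first 11 bytes.
byte 0: (c8 XOR 8e) XOR 6b = 46 XOR 6b = 2d
byte 1: (31 XOR 5d) XOR 65 = 6c XOR 65 = 09
byte 2: (51 XOR c1) XOR 72 = 90 XOR 72 = e2
byte 3: (79 XOR 16) XOR 6e = 6f XOR 6e = 01
byte 4: (d6 XOR 81) XOR 65 = 57 XOR 65 = 32
byte 5: (0a XOR 69) XOR 6c = 63 XOR 6c = 0f
byte 6: (ba XOR 89) XOR 20 = 33 XOR 20 = 13
byte 7: (63 XOR 9e) XOR 61 = fd XOR 61 = 9c
byte 8: (e7 XOR 2c) XOR 74 = cb XOR 74 = bf
byte 9: (cf XOR 9b) XOR 74 = 54 XOR 74 = 20
byte 10: (b7 XOR 7f) XOR 61 = c8 XOR 61 = a9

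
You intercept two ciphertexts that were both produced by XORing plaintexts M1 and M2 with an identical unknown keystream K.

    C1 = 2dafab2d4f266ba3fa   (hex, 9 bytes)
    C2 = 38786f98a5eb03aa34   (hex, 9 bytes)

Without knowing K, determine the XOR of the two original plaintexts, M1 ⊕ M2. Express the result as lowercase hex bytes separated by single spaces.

15 d7 c4 b5 ea cd 68 09 ce

C1 ⊕ C2 = (M1 ⊕ K) ⊕ (M2 ⊕ K) = M1 ⊕ M2 — the shared key cancels under XOR.
byte 0: 2d ⊕ 38 = 15
byte 1: af ⊕ 78 = d7
byte 2: ab ⊕ 6f = c4
byte 3: 2d ⊕ 98 = b5
byte 4: 4f ⊕ a5 = ea
byte 5: 26 ⊕ eb = cd
byte 6: 6b ⊕ 03 = 68
byte 7: a3 ⊕ aa = 09
byte 8: fa ⊕ 34 = ce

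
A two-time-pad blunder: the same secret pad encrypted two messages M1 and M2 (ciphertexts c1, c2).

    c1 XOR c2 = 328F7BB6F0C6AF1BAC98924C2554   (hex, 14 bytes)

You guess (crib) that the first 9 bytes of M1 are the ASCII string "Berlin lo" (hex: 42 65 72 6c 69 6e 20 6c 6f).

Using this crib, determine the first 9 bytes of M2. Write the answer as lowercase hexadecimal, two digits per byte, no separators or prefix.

70ea09da99a88f77c3

Since c1 ⊕ c2 = M1 ⊕ M2, XORing with the guessed M1 bytes yields the corresponding M2 bytes: M2 = (c1 ⊕ c2) ⊕ M1.
byte 0: 32 ^ 42 = 70
byte 1: 8f ^ 65 = ea
byte 2: 7b ^ 72 = 09
byte 3: b6 ^ 6c = da
byte 4: f0 ^ 69 = 99
byte 5: c6 ^ 6e = a8
byte 6: af ^ 20 = 8f
byte 7: 1b ^ 6c = 77
byte 8: ac ^ 6f = c3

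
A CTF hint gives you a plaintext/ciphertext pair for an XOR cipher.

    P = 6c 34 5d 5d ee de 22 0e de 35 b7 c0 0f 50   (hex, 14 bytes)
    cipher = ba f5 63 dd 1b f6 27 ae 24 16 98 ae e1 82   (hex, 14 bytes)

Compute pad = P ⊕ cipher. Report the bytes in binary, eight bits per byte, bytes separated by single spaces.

Since cipher = P ⊕ pad, XORing both sides with P gives pad = P ⊕ cipher.
108 XOR 186 = 214
 52 XOR 245 = 193
 93 XOR  99 =  62
 93 XOR 221 = 128
238 XOR  27 = 245
222 XOR 246 =  40
 34 XOR  39 =   5
 14 XOR 174 = 160
222 XOR  36 = 250
 53 XOR  22 =  35
183 XOR 152 =  47
192 XOR 174 = 110
 15 XOR 225 = 238
 80 XOR 130 = 210

11010110 11000001 00111110 10000000 11110101 00101000 00000101 10100000 11111010 00100011 00101111 01101110 11101110 11010010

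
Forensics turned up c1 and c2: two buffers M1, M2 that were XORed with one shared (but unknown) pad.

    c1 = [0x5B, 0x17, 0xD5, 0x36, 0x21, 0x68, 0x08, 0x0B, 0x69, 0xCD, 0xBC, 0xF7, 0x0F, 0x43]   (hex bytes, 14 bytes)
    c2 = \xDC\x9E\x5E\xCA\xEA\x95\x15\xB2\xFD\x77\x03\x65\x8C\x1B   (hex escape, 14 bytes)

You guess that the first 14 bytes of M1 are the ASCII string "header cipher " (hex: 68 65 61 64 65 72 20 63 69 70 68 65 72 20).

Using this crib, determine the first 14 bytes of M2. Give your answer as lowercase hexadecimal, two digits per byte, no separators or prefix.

efecea98ae8f3ddafdcad7f7f178

First, c1 ⊕ c2 = (M1 ⊕ K) ⊕ (M2 ⊕ K) = M1 ⊕ M2, so the key drops out. Then M2 = (M1 ⊕ M2) ⊕ M1 over the first 14 bytes.
byte 0: (5b ^ dc) ^ 68 = 87 ^ 68 = ef
byte 1: (17 ^ 9e) ^ 65 = 89 ^ 65 = ec
byte 2: (d5 ^ 5e) ^ 61 = 8b ^ 61 = ea
byte 3: (36 ^ ca) ^ 64 = fc ^ 64 = 98
byte 4: (21 ^ ea) ^ 65 = cb ^ 65 = ae
byte 5: (68 ^ 95) ^ 72 = fd ^ 72 = 8f
byte 6: (08 ^ 15) ^ 20 = 1d ^ 20 = 3d
byte 7: (0b ^ b2) ^ 63 = b9 ^ 63 = da
byte 8: (69 ^ fd) ^ 69 = 94 ^ 69 = fd
byte 9: (cd ^ 77) ^ 70 = ba ^ 70 = ca
byte 10: (bc ^ 03) ^ 68 = bf ^ 68 = d7
byte 11: (f7 ^ 65) ^ 65 = 92 ^ 65 = f7
byte 12: (0f ^ 8c) ^ 72 = 83 ^ 72 = f1
byte 13: (43 ^ 1b) ^ 20 = 58 ^ 20 = 78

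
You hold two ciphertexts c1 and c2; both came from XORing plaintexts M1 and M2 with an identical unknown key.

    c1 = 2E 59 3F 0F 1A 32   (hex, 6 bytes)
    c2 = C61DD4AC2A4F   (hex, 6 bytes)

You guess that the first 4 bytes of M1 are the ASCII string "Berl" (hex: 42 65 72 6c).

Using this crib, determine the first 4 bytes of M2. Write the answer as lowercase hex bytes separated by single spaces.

aa 21 99 cf

First, c1 ⊕ c2 = (M1 ⊕ K) ⊕ (M2 ⊕ K) = M1 ⊕ M2, so the key drops out. Then M2 = (M1 ⊕ M2) ⊕ M1 over the first 4 bytes.
byte 0: (2e XOR c6) XOR 42 = e8 XOR 42 = aa
byte 1: (59 XOR 1d) XOR 65 = 44 XOR 65 = 21
byte 2: (3f XOR d4) XOR 72 = eb XOR 72 = 99
byte 3: (0f XOR ac) XOR 6c = a3 XOR 6c = cf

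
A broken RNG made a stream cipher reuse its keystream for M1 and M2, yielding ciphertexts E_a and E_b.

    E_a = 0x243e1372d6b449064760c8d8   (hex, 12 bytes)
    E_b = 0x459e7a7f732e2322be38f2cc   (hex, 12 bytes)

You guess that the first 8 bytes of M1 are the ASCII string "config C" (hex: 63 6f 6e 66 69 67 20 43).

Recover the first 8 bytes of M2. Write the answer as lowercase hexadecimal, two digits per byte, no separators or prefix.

02cf076bccfd4a67

First, E_a ⊕ E_b = (M1 ⊕ K) ⊕ (M2 ⊕ K) = M1 ⊕ M2, so the key drops out. Then M2 = (M1 ⊕ M2) ⊕ M1 over the first 8 bytes.
byte 0: (24 XOR 45) XOR 63 = 61 XOR 63 = 02
byte 1: (3e XOR 9e) XOR 6f = a0 XOR 6f = cf
byte 2: (13 XOR 7a) XOR 6e = 69 XOR 6e = 07
byte 3: (72 XOR 7f) XOR 66 = 0d XOR 66 = 6b
byte 4: (d6 XOR 73) XOR 69 = a5 XOR 69 = cc
byte 5: (b4 XOR 2e) XOR 67 = 9a XOR 67 = fd
byte 6: (49 XOR 23) XOR 20 = 6a XOR 20 = 4a
byte 7: (06 XOR 22) XOR 43 = 24 XOR 43 = 67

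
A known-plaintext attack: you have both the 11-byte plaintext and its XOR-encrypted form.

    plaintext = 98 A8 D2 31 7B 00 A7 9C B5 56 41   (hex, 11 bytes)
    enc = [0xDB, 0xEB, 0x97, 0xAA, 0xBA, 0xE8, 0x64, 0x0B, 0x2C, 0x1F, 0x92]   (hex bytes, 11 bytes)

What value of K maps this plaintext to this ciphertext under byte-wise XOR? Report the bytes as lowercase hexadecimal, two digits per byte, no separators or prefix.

Since enc = plaintext ⊕ K, XORing both sides with plaintext gives K = plaintext ⊕ enc.
10011000 xor 11011011 = 01000011
10101000 xor 11101011 = 01000011
11010010 xor 10010111 = 01000101
00110001 xor 10101010 = 10011011
01111011 xor 10111010 = 11000001
00000000 xor 11101000 = 11101000
10100111 xor 01100100 = 11000011
10011100 xor 00001011 = 10010111
10110101 xor 00101100 = 10011001
01010110 xor 00011111 = 01001001
01000001 xor 10010010 = 11010011

4343459bc1e8c3979949d3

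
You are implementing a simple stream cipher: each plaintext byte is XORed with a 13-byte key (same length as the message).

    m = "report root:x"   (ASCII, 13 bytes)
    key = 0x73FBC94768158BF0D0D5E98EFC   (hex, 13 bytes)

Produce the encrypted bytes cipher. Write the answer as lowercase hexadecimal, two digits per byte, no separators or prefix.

019eb9281a61ab82bfba9db484

72 xor 73 = 01
65 xor fb = 9e
70 xor c9 = b9
6f xor 47 = 28
72 xor 68 = 1a
74 xor 15 = 61
20 xor 8b = ab
72 xor f0 = 82
6f xor d0 = bf
6f xor d5 = ba
74 xor e9 = 9d
3a xor 8e = b4
78 xor fc = 84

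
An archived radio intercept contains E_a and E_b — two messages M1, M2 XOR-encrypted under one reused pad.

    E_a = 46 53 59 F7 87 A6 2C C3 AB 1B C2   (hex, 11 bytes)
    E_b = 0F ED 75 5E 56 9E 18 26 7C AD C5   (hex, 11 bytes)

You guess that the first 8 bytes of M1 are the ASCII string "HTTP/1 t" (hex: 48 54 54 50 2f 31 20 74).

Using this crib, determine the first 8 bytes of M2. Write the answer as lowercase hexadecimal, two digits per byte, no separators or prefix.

01ea78f9fe091491

First, E_a ⊕ E_b = (M1 ⊕ K) ⊕ (M2 ⊕ K) = M1 ⊕ M2, so the key drops out. Then M2 = (M1 ⊕ M2) ⊕ M1 over the first 8 bytes.
byte 0: (46 xor 0f) xor 48 = 49 xor 48 = 01
byte 1: (53 xor ed) xor 54 = be xor 54 = ea
byte 2: (59 xor 75) xor 54 = 2c xor 54 = 78
byte 3: (f7 xor 5e) xor 50 = a9 xor 50 = f9
byte 4: (87 xor 56) xor 2f = d1 xor 2f = fe
byte 5: (a6 xor 9e) xor 31 = 38 xor 31 = 09
byte 6: (2c xor 18) xor 20 = 34 xor 20 = 14
byte 7: (c3 xor 26) xor 74 = e5 xor 74 = 91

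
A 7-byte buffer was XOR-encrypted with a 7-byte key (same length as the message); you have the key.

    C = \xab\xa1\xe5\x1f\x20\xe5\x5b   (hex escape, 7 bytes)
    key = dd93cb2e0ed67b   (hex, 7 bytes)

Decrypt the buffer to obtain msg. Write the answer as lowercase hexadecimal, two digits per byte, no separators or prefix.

ab XOR dd = 76
a1 XOR 93 = 32
e5 XOR cb = 2e
1f XOR 2e = 31
20 XOR 0e = 2e
e5 XOR d6 = 33
5b XOR 7b = 20

76322e312e3320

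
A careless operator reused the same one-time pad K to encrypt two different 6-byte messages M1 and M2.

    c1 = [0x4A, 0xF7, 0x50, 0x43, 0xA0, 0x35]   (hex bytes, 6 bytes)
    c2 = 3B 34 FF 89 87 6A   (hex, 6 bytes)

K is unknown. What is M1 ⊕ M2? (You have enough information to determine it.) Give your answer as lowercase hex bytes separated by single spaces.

71 c3 af ca 27 5f

c1 ⊕ c2 = (M1 ⊕ K) ⊕ (M2 ⊕ K) = M1 ⊕ M2 — the shared key cancels under XOR.
4a XOR 3b = 71
f7 XOR 34 = c3
50 XOR ff = af
43 XOR 89 = ca
a0 XOR 87 = 27
35 XOR 6a = 5f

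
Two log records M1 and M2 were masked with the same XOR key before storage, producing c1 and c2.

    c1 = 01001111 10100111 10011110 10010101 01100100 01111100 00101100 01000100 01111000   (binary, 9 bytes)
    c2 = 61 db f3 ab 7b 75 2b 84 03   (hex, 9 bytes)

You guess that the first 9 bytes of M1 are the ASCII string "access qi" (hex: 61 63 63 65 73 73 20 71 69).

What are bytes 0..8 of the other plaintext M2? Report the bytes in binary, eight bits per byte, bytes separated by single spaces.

01001111 00011111 00001110 01011011 01101100 01111010 00100111 10110001 00010010

First, c1 ⊕ c2 = (M1 ⊕ K) ⊕ (M2 ⊕ K) = M1 ⊕ M2, so the key drops out. Then M2 = (M1 ⊕ M2) ⊕ M1 over the first 9 bytes.
byte 0: (4f XOR 61) XOR 61 = 2e XOR 61 = 4f
byte 1: (a7 XOR db) XOR 63 = 7c XOR 63 = 1f
byte 2: (9e XOR f3) XOR 63 = 6d XOR 63 = 0e
byte 3: (95 XOR ab) XOR 65 = 3e XOR 65 = 5b
byte 4: (64 XOR 7b) XOR 73 = 1f XOR 73 = 6c
byte 5: (7c XOR 75) XOR 73 = 09 XOR 73 = 7a
byte 6: (2c XOR 2b) XOR 20 = 07 XOR 20 = 27
byte 7: (44 XOR 84) XOR 71 = c0 XOR 71 = b1
byte 8: (78 XOR 03) XOR 69 = 7b XOR 69 = 12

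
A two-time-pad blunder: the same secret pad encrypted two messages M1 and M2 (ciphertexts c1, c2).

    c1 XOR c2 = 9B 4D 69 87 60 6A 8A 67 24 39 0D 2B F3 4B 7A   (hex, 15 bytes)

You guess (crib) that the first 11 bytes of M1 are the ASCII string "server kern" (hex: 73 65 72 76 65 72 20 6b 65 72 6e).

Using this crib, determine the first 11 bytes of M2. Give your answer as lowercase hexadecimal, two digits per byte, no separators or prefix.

e8281bf10518aa0c414b63

Since c1 ⊕ c2 = M1 ⊕ M2, XORing with the guessed M1 bytes yields the corresponding M2 bytes: M2 = (c1 ⊕ c2) ⊕ M1.
9b ⊕ 73 = e8
4d ⊕ 65 = 28
69 ⊕ 72 = 1b
87 ⊕ 76 = f1
60 ⊕ 65 = 05
6a ⊕ 72 = 18
8a ⊕ 20 = aa
67 ⊕ 6b = 0c
24 ⊕ 65 = 41
39 ⊕ 72 = 4b
0d ⊕ 6e = 63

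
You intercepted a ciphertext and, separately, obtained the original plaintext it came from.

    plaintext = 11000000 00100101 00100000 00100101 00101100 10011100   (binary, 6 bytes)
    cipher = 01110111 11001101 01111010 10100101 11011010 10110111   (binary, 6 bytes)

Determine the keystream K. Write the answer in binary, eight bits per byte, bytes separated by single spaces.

10110111 11101000 01011010 10000000 11110110 00101011

Since cipher = plaintext ⊕ K, XORing both sides with plaintext gives K = plaintext ⊕ cipher.
c0 XOR 77 = b7
25 XOR cd = e8
20 XOR 7a = 5a
25 XOR a5 = 80
2c XOR da = f6
9c XOR b7 = 2b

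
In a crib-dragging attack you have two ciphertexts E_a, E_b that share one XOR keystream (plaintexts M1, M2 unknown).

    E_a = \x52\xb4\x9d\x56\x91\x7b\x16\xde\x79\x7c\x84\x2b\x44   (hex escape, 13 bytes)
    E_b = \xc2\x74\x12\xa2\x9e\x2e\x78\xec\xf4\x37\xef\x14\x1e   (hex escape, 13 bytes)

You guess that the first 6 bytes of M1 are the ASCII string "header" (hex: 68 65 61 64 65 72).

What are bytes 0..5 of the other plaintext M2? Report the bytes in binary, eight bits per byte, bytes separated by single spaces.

First, E_a ⊕ E_b = (M1 ⊕ K) ⊕ (M2 ⊕ K) = M1 ⊕ M2, so the key drops out. Then M2 = (M1 ⊕ M2) ⊕ M1 over the first 6 bytes.
byte 0: (52 xor c2) xor 68 = 90 xor 68 = f8
byte 1: (b4 xor 74) xor 65 = c0 xor 65 = a5
byte 2: (9d xor 12) xor 61 = 8f xor 61 = ee
byte 3: (56 xor a2) xor 64 = f4 xor 64 = 90
byte 4: (91 xor 9e) xor 65 = 0f xor 65 = 6a
byte 5: (7b xor 2e) xor 72 = 55 xor 72 = 27

11111000 10100101 11101110 10010000 01101010 00100111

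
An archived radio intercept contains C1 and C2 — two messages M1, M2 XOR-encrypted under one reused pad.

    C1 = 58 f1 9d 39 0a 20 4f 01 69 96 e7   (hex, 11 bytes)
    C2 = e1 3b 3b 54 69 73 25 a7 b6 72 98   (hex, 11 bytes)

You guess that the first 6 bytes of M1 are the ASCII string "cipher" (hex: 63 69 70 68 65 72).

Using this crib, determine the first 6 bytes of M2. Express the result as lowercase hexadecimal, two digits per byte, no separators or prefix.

daa3d6050621

First, C1 ⊕ C2 = (M1 ⊕ K) ⊕ (M2 ⊕ K) = M1 ⊕ M2, so the key drops out. Then M2 = (M1 ⊕ M2) ⊕ M1 over the first 6 bytes.
byte 0: (58 XOR e1) XOR 63 = b9 XOR 63 = da
byte 1: (f1 XOR 3b) XOR 69 = ca XOR 69 = a3
byte 2: (9d XOR 3b) XOR 70 = a6 XOR 70 = d6
byte 3: (39 XOR 54) XOR 68 = 6d XOR 68 = 05
byte 4: (0a XOR 69) XOR 65 = 63 XOR 65 = 06
byte 5: (20 XOR 73) XOR 72 = 53 XOR 72 = 21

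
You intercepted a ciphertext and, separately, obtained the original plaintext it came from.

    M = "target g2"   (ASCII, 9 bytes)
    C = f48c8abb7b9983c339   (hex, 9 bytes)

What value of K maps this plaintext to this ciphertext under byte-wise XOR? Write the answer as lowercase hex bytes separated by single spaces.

80 ed f8 dc 1e ed a3 a4 0b

Since C = M ⊕ K, XORing both sides with M gives K = M ⊕ C.
byte 0: 74 xor f4 = 80
byte 1: 61 xor 8c = ed
byte 2: 72 xor 8a = f8
byte 3: 67 xor bb = dc
byte 4: 65 xor 7b = 1e
byte 5: 74 xor 99 = ed
byte 6: 20 xor 83 = a3
byte 7: 67 xor c3 = a4
byte 8: 32 xor 39 = 0b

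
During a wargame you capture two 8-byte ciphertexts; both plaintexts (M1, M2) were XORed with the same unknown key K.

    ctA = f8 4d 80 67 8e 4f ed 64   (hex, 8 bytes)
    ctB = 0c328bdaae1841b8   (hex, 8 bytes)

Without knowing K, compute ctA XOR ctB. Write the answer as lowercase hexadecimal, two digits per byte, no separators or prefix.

ctA ⊕ ctB = (M1 ⊕ K) ⊕ (M2 ⊕ K) = M1 ⊕ M2 — the shared key cancels under XOR.
11111000 XOR 00001100 = 11110100
01001101 XOR 00110010 = 01111111
10000000 XOR 10001011 = 00001011
01100111 XOR 11011010 = 10111101
10001110 XOR 10101110 = 00100000
01001111 XOR 00011000 = 01010111
11101101 XOR 01000001 = 10101100
01100100 XOR 10111000 = 11011100

f47f0bbd2057acdc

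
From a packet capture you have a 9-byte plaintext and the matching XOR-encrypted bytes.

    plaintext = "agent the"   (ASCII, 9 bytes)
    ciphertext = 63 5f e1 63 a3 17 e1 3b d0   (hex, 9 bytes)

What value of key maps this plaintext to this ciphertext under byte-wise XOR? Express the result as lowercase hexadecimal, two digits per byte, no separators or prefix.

0238840dd7379553b5

Since ciphertext = plaintext ⊕ key, XORing both sides with plaintext gives key = plaintext ⊕ ciphertext.
 97 ^  99 =   2
103 ^  95 =  56
101 ^ 225 = 132
110 ^  99 =  13
116 ^ 163 = 215
 32 ^  23 =  55
116 ^ 225 = 149
104 ^  59 =  83
101 ^ 208 = 181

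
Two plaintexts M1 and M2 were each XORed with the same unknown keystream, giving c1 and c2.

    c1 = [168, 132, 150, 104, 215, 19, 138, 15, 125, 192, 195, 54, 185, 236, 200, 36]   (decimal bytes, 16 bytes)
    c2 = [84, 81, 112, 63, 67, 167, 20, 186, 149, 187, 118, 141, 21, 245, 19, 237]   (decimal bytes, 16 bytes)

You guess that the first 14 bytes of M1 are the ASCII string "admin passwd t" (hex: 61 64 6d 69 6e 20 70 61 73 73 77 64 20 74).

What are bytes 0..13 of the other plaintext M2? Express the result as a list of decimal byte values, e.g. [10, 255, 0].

[157, 177, 139, 62, 250, 148, 238, 212, 155, 8, 194, 223, 140, 109]

First, c1 ⊕ c2 = (M1 ⊕ K) ⊕ (M2 ⊕ K) = M1 ⊕ M2, so the key drops out. Then M2 = (M1 ⊕ M2) ⊕ M1 over the first 14 bytes.
byte 0: (a8 XOR 54) XOR 61 = fc XOR 61 = 9d
byte 1: (84 XOR 51) XOR 64 = d5 XOR 64 = b1
byte 2: (96 XOR 70) XOR 6d = e6 XOR 6d = 8b
byte 3: (68 XOR 3f) XOR 69 = 57 XOR 69 = 3e
byte 4: (d7 XOR 43) XOR 6e = 94 XOR 6e = fa
byte 5: (13 XOR a7) XOR 20 = b4 XOR 20 = 94
byte 6: (8a XOR 14) XOR 70 = 9e XOR 70 = ee
byte 7: (0f XOR ba) XOR 61 = b5 XOR 61 = d4
byte 8: (7d XOR 95) XOR 73 = e8 XOR 73 = 9b
byte 9: (c0 XOR bb) XOR 73 = 7b XOR 73 = 08
byte 10: (c3 XOR 76) XOR 77 = b5 XOR 77 = c2
byte 11: (36 XOR 8d) XOR 64 = bb XOR 64 = df
byte 12: (b9 XOR 15) XOR 20 = ac XOR 20 = 8c
byte 13: (ec XOR f5) XOR 74 = 19 XOR 74 = 6d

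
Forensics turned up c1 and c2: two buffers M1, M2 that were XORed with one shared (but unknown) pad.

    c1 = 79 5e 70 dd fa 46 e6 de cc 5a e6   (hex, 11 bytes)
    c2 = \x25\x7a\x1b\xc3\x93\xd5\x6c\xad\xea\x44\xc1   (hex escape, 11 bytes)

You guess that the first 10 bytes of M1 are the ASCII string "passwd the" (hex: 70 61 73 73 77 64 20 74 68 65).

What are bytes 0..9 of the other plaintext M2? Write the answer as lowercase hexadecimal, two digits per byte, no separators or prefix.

2c45186d1ef7aa074e7b

First, c1 ⊕ c2 = (M1 ⊕ K) ⊕ (M2 ⊕ K) = M1 ⊕ M2, so the key drops out. Then M2 = (M1 ⊕ M2) ⊕ M1 over the first 10 bytes.
byte 0: (79 ⊕ 25) ⊕ 70 = 5c ⊕ 70 = 2c
byte 1: (5e ⊕ 7a) ⊕ 61 = 24 ⊕ 61 = 45
byte 2: (70 ⊕ 1b) ⊕ 73 = 6b ⊕ 73 = 18
byte 3: (dd ⊕ c3) ⊕ 73 = 1e ⊕ 73 = 6d
byte 4: (fa ⊕ 93) ⊕ 77 = 69 ⊕ 77 = 1e
byte 5: (46 ⊕ d5) ⊕ 64 = 93 ⊕ 64 = f7
byte 6: (e6 ⊕ 6c) ⊕ 20 = 8a ⊕ 20 = aa
byte 7: (de ⊕ ad) ⊕ 74 = 73 ⊕ 74 = 07
byte 8: (cc ⊕ ea) ⊕ 68 = 26 ⊕ 68 = 4e
byte 9: (5a ⊕ 44) ⊕ 65 = 1e ⊕ 65 = 7b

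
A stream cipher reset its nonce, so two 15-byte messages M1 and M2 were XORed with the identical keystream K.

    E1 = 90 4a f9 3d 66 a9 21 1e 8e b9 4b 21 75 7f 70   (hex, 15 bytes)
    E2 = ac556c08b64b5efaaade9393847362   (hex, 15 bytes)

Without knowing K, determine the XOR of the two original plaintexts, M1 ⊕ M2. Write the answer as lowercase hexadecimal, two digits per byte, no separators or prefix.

3c1f9535d0e27fe42467d8b2f10c12

E1 ⊕ E2 = (M1 ⊕ K) ⊕ (M2 ⊕ K) = M1 ⊕ M2 — the shared key cancels under XOR.
byte 0: 90 XOR ac = 3c
byte 1: 4a XOR 55 = 1f
byte 2: f9 XOR 6c = 95
byte 3: 3d XOR 08 = 35
byte 4: 66 XOR b6 = d0
byte 5: a9 XOR 4b = e2
byte 6: 21 XOR 5e = 7f
byte 7: 1e XOR fa = e4
byte 8: 8e XOR aa = 24
byte 9: b9 XOR de = 67
byte 10: 4b XOR 93 = d8
byte 11: 21 XOR 93 = b2
byte 12: 75 XOR 84 = f1
byte 13: 7f XOR 73 = 0c
byte 14: 70 XOR 62 = 12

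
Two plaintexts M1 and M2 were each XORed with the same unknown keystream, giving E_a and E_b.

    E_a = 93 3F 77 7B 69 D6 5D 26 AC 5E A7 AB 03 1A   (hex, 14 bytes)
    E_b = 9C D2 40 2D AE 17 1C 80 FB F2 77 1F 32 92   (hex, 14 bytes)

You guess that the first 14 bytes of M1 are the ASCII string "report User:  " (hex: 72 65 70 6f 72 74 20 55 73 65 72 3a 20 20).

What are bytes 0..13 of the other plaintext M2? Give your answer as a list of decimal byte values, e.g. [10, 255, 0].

[125, 136, 71, 57, 181, 181, 97, 243, 36, 201, 162, 142, 17, 168]

First, E_a ⊕ E_b = (M1 ⊕ K) ⊕ (M2 ⊕ K) = M1 ⊕ M2, so the key drops out. Then M2 = (M1 ⊕ M2) ⊕ M1 over the first 14 bytes.
byte 0: (93 XOR 9c) XOR 72 = 0f XOR 72 = 7d
byte 1: (3f XOR d2) XOR 65 = ed XOR 65 = 88
byte 2: (77 XOR 40) XOR 70 = 37 XOR 70 = 47
byte 3: (7b XOR 2d) XOR 6f = 56 XOR 6f = 39
byte 4: (69 XOR ae) XOR 72 = c7 XOR 72 = b5
byte 5: (d6 XOR 17) XOR 74 = c1 XOR 74 = b5
byte 6: (5d XOR 1c) XOR 20 = 41 XOR 20 = 61
byte 7: (26 XOR 80) XOR 55 = a6 XOR 55 = f3
byte 8: (ac XOR fb) XOR 73 = 57 XOR 73 = 24
byte 9: (5e XOR f2) XOR 65 = ac XOR 65 = c9
byte 10: (a7 XOR 77) XOR 72 = d0 XOR 72 = a2
byte 11: (ab XOR 1f) XOR 3a = b4 XOR 3a = 8e
byte 12: (03 XOR 32) XOR 20 = 31 XOR 20 = 11
byte 13: (1a XOR 92) XOR 20 = 88 XOR 20 = a8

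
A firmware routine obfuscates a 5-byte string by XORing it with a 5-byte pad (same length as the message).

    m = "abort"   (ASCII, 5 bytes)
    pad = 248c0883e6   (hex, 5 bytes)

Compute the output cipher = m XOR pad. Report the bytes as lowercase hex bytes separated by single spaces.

45 ee 67 f1 92

XOR is its own inverse, so applying the key byte-wise gives the result directly.
byte 0: 61 ^ 24 = 45
byte 1: 62 ^ 8c = ee
byte 2: 6f ^ 08 = 67
byte 3: 72 ^ 83 = f1
byte 4: 74 ^ e6 = 92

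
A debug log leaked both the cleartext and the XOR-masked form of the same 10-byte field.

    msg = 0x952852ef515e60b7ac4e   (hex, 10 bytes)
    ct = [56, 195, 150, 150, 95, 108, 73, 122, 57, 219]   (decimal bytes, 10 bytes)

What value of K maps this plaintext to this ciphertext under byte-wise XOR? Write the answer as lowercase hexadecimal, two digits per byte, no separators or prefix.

Since ct = msg ⊕ K, XORing both sides with msg gives K = msg ⊕ ct.
byte 0: 149 xor  56 = 173
byte 1:  40 xor 195 = 235
byte 2:  82 xor 150 = 196
byte 3: 239 xor 150 = 121
byte 4:  81 xor  95 =  14
byte 5:  94 xor 108 =  50
byte 6:  96 xor  73 =  41
byte 7: 183 xor 122 = 205
byte 8: 172 xor  57 = 149
byte 9:  78 xor 219 = 149

adebc4790e3229cd9595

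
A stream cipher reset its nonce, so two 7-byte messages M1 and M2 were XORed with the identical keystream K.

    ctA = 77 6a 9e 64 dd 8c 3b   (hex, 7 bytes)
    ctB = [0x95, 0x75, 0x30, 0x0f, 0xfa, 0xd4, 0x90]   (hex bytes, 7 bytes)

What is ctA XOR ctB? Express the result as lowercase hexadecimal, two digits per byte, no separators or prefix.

ctA ⊕ ctB = (M1 ⊕ K) ⊕ (M2 ⊕ K) = M1 ⊕ M2 — the shared key cancels under XOR.
byte 0: 77 ⊕ 95 = e2
byte 1: 6a ⊕ 75 = 1f
byte 2: 9e ⊕ 30 = ae
byte 3: 64 ⊕ 0f = 6b
byte 4: dd ⊕ fa = 27
byte 5: 8c ⊕ d4 = 58
byte 6: 3b ⊕ 90 = ab

e21fae6b2758ab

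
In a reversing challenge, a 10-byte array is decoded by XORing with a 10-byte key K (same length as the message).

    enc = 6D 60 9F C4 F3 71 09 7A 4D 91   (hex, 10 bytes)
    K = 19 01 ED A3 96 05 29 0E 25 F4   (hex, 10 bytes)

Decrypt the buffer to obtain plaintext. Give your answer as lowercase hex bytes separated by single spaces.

74 61 72 67 65 74 20 74 68 65

6d xor 19 = 74
60 xor 01 = 61
9f xor ed = 72
c4 xor a3 = 67
f3 xor 96 = 65
71 xor 05 = 74
09 xor 29 = 20
7a xor 0e = 74
4d xor 25 = 68
91 xor f4 = 65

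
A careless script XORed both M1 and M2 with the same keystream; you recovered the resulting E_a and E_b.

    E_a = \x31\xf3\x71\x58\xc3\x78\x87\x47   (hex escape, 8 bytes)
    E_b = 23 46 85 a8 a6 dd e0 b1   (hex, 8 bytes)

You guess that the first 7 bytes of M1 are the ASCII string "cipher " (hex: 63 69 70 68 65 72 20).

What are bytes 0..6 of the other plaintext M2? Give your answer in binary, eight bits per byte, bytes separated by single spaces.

01110001 11011100 10000100 10011000 00000000 11010111 01000111

First, E_a ⊕ E_b = (M1 ⊕ K) ⊕ (M2 ⊕ K) = M1 ⊕ M2, so the key drops out. Then M2 = (M1 ⊕ M2) ⊕ M1 over the first 7 bytes.
byte 0: (31 xor 23) xor 63 = 12 xor 63 = 71
byte 1: (f3 xor 46) xor 69 = b5 xor 69 = dc
byte 2: (71 xor 85) xor 70 = f4 xor 70 = 84
byte 3: (58 xor a8) xor 68 = f0 xor 68 = 98
byte 4: (c3 xor a6) xor 65 = 65 xor 65 = 00
byte 5: (78 xor dd) xor 72 = a5 xor 72 = d7
byte 6: (87 xor e0) xor 20 = 67 xor 20 = 47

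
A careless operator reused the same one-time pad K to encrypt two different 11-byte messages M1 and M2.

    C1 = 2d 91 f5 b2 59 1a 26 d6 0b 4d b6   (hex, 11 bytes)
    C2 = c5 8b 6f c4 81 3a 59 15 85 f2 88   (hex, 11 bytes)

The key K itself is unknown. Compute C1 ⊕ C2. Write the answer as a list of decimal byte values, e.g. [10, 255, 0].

C1 ⊕ C2 = (M1 ⊕ K) ⊕ (M2 ⊕ K) = M1 ⊕ M2 — the shared key cancels under XOR.
byte 0: 2d XOR c5 = e8
byte 1: 91 XOR 8b = 1a
byte 2: f5 XOR 6f = 9a
byte 3: b2 XOR c4 = 76
byte 4: 59 XOR 81 = d8
byte 5: 1a XOR 3a = 20
byte 6: 26 XOR 59 = 7f
byte 7: d6 XOR 15 = c3
byte 8: 0b XOR 85 = 8e
byte 9: 4d XOR f2 = bf
byte 10: b6 XOR 88 = 3e

[232, 26, 154, 118, 216, 32, 127, 195, 142, 191, 62]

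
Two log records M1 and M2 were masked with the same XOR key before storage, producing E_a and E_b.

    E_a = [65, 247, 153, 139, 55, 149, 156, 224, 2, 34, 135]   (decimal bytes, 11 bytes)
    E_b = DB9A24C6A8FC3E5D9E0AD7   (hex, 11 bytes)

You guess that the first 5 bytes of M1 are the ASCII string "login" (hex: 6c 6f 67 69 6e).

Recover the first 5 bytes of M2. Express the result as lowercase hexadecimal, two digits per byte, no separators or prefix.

f602da24f1

First, E_a ⊕ E_b = (M1 ⊕ K) ⊕ (M2 ⊕ K) = M1 ⊕ M2, so the key drops out. Then M2 = (M1 ⊕ M2) ⊕ M1 over the first 5 bytes.
byte 0: (41 ^ db) ^ 6c = 9a ^ 6c = f6
byte 1: (f7 ^ 9a) ^ 6f = 6d ^ 6f = 02
byte 2: (99 ^ 24) ^ 67 = bd ^ 67 = da
byte 3: (8b ^ c6) ^ 69 = 4d ^ 69 = 24
byte 4: (37 ^ a8) ^ 6e = 9f ^ 6e = f1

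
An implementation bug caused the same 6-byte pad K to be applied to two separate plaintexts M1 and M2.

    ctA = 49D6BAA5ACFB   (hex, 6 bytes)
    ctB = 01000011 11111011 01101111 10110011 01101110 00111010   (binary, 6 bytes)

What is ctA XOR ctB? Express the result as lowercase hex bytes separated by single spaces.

ctA ⊕ ctB = (M1 ⊕ K) ⊕ (M2 ⊕ K) = M1 ⊕ M2 — the shared key cancels under XOR.
01001001 xor 01000011 = 00001010
11010110 xor 11111011 = 00101101
10111010 xor 01101111 = 11010101
10100101 xor 10110011 = 00010110
10101100 xor 01101110 = 11000010
11111011 xor 00111010 = 11000001

0a 2d d5 16 c2 c1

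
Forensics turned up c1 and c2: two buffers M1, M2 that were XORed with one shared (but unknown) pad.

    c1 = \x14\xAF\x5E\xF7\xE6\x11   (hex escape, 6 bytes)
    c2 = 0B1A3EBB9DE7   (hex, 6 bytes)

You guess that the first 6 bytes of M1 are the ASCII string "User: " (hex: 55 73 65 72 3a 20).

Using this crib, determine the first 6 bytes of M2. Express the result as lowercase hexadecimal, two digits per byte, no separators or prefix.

First, c1 ⊕ c2 = (M1 ⊕ K) ⊕ (M2 ⊕ K) = M1 ⊕ M2, so the key drops out. Then M2 = (M1 ⊕ M2) ⊕ M1 over the first 6 bytes.
byte 0: (14 xor 0b) xor 55 = 1f xor 55 = 4a
byte 1: (af xor 1a) xor 73 = b5 xor 73 = c6
byte 2: (5e xor 3e) xor 65 = 60 xor 65 = 05
byte 3: (f7 xor bb) xor 72 = 4c xor 72 = 3e
byte 4: (e6 xor 9d) xor 3a = 7b xor 3a = 41
byte 5: (11 xor e7) xor 20 = f6 xor 20 = d6

4ac6053e41d6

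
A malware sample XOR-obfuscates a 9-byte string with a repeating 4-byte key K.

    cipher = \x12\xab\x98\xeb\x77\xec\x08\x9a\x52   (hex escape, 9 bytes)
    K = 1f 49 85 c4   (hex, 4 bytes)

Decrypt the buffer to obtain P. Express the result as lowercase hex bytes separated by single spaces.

0d e2 1d 2f 68 a5 8d 5e 4d

The 4-byte key repeats, so the effective keystream is 1f 49 85 c4 1f 49 85 c4 1f.
byte 0:  18 ⊕  31 =  13
byte 1: 171 ⊕  73 = 226
byte 2: 152 ⊕ 133 =  29
byte 3: 235 ⊕ 196 =  47
byte 4: 119 ⊕  31 = 104
byte 5: 236 ⊕  73 = 165
byte 6:   8 ⊕ 133 = 141
byte 7: 154 ⊕ 196 =  94
byte 8:  82 ⊕  31 =  77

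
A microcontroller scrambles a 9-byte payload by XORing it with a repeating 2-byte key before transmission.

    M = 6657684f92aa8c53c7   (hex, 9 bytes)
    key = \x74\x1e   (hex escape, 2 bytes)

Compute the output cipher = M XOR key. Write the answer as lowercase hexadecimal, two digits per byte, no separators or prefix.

12491c51e6b4f84db3

The 2-byte key repeats, so the effective keystream is 74 1e 74 1e 74 1e 74 1e 74.
byte 0: 66 ^ 74 = 12
byte 1: 57 ^ 1e = 49
byte 2: 68 ^ 74 = 1c
byte 3: 4f ^ 1e = 51
byte 4: 92 ^ 74 = e6
byte 5: aa ^ 1e = b4
byte 6: 8c ^ 74 = f8
byte 7: 53 ^ 1e = 4d
byte 8: c7 ^ 74 = b3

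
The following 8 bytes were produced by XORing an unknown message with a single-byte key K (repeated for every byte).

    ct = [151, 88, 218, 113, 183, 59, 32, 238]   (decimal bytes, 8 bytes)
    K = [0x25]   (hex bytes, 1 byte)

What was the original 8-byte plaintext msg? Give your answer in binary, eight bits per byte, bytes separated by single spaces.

The 1-byte key repeats, so the effective keystream is 25 25 25 25 25 25 25 25.
byte 0: 151 XOR  37 = 178
byte 1:  88 XOR  37 = 125
byte 2: 218 XOR  37 = 255
byte 3: 113 XOR  37 =  84
byte 4: 183 XOR  37 = 146
byte 5:  59 XOR  37 =  30
byte 6:  32 XOR  37 =   5
byte 7: 238 XOR  37 = 203

10110010 01111101 11111111 01010100 10010010 00011110 00000101 11001011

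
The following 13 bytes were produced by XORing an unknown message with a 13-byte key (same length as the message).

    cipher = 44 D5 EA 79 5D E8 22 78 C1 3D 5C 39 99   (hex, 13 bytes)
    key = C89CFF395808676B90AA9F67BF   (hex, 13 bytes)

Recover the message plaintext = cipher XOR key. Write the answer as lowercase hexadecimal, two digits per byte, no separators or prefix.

XOR is its own inverse, so applying the key byte-wise gives the result directly.
01000100 ⊕ 11001000 = 10001100
11010101 ⊕ 10011100 = 01001001
11101010 ⊕ 11111111 = 00010101
01111001 ⊕ 00111001 = 01000000
01011101 ⊕ 01011000 = 00000101
11101000 ⊕ 00001000 = 11100000
00100010 ⊕ 01100111 = 01000101
01111000 ⊕ 01101011 = 00010011
11000001 ⊕ 10010000 = 01010001
00111101 ⊕ 10101010 = 10010111
01011100 ⊕ 10011111 = 11000011
00111001 ⊕ 01100111 = 01011110
10011001 ⊕ 10111111 = 00100110

8c49154005e045135197c35e26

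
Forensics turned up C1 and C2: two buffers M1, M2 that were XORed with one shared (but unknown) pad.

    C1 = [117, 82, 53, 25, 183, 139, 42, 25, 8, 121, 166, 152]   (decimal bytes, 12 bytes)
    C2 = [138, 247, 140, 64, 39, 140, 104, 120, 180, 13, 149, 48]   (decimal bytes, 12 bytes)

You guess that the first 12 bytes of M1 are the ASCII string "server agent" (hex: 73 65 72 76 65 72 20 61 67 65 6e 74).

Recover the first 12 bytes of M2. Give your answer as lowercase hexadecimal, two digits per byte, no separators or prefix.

First, C1 ⊕ C2 = (M1 ⊕ K) ⊕ (M2 ⊕ K) = M1 ⊕ M2, so the key drops out. Then M2 = (M1 ⊕ M2) ⊕ M1 over the first 12 bytes.
byte 0: (75 ⊕ 8a) ⊕ 73 = ff ⊕ 73 = 8c
byte 1: (52 ⊕ f7) ⊕ 65 = a5 ⊕ 65 = c0
byte 2: (35 ⊕ 8c) ⊕ 72 = b9 ⊕ 72 = cb
byte 3: (19 ⊕ 40) ⊕ 76 = 59 ⊕ 76 = 2f
byte 4: (b7 ⊕ 27) ⊕ 65 = 90 ⊕ 65 = f5
byte 5: (8b ⊕ 8c) ⊕ 72 = 07 ⊕ 72 = 75
byte 6: (2a ⊕ 68) ⊕ 20 = 42 ⊕ 20 = 62
byte 7: (19 ⊕ 78) ⊕ 61 = 61 ⊕ 61 = 00
byte 8: (08 ⊕ b4) ⊕ 67 = bc ⊕ 67 = db
byte 9: (79 ⊕ 0d) ⊕ 65 = 74 ⊕ 65 = 11
byte 10: (a6 ⊕ 95) ⊕ 6e = 33 ⊕ 6e = 5d
byte 11: (98 ⊕ 30) ⊕ 74 = a8 ⊕ 74 = dc

8cc0cb2ff5756200db115ddc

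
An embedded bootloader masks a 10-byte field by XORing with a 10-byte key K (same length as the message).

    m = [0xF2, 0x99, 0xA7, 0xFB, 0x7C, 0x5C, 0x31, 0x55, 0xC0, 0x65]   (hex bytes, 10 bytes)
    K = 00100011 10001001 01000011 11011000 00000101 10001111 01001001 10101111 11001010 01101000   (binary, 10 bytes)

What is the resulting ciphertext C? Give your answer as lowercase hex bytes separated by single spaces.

f2 xor 23 = d1
99 xor 89 = 10
a7 xor 43 = e4
fb xor d8 = 23
7c xor 05 = 79
5c xor 8f = d3
31 xor 49 = 78
55 xor af = fa
c0 xor ca = 0a
65 xor 68 = 0d

d1 10 e4 23 79 d3 78 fa 0a 0d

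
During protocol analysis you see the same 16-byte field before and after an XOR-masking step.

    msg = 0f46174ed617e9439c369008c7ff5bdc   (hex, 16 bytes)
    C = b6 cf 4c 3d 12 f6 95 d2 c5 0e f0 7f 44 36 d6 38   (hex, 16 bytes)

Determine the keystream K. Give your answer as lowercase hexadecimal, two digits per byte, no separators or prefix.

Since C = msg ⊕ K, XORing both sides with msg gives K = msg ⊕ C.
byte 0:  15 ^ 182 = 185
byte 1:  70 ^ 207 = 137
byte 2:  23 ^  76 =  91
byte 3:  78 ^  61 = 115
byte 4: 214 ^  18 = 196
byte 5:  23 ^ 246 = 225
byte 6: 233 ^ 149 = 124
byte 7:  67 ^ 210 = 145
byte 8: 156 ^ 197 =  89
byte 9:  54 ^  14 =  56
byte 10: 144 ^ 240 =  96
byte 11:   8 ^ 127 = 119
byte 12: 199 ^  68 = 131
byte 13: 255 ^  54 = 201
byte 14:  91 ^ 214 = 141
byte 15: 220 ^  56 = 228

b9895b73c4e17c915938607783c98de4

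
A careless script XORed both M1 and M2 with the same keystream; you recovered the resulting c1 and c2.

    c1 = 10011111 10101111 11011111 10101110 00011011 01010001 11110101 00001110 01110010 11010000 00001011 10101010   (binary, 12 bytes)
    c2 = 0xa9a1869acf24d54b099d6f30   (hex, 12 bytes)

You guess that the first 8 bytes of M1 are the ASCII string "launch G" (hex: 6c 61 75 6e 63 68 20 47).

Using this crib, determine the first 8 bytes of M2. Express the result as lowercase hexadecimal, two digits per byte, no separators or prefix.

First, c1 ⊕ c2 = (M1 ⊕ K) ⊕ (M2 ⊕ K) = M1 ⊕ M2, so the key drops out. Then M2 = (M1 ⊕ M2) ⊕ M1 over the first 8 bytes.
byte 0: (9f ⊕ a9) ⊕ 6c = 36 ⊕ 6c = 5a
byte 1: (af ⊕ a1) ⊕ 61 = 0e ⊕ 61 = 6f
byte 2: (df ⊕ 86) ⊕ 75 = 59 ⊕ 75 = 2c
byte 3: (ae ⊕ 9a) ⊕ 6e = 34 ⊕ 6e = 5a
byte 4: (1b ⊕ cf) ⊕ 63 = d4 ⊕ 63 = b7
byte 5: (51 ⊕ 24) ⊕ 68 = 75 ⊕ 68 = 1d
byte 6: (f5 ⊕ d5) ⊕ 20 = 20 ⊕ 20 = 00
byte 7: (0e ⊕ 4b) ⊕ 47 = 45 ⊕ 47 = 02

5a6f2c5ab71d0002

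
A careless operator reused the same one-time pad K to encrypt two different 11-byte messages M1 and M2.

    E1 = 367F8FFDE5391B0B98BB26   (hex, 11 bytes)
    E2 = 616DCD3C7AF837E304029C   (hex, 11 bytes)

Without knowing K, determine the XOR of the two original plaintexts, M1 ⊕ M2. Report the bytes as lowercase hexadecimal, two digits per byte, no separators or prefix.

571242c19fc12ce89cb9ba

E1 ⊕ E2 = (M1 ⊕ K) ⊕ (M2 ⊕ K) = M1 ⊕ M2 — the shared key cancels under XOR.
byte 0: 36 XOR 61 = 57
byte 1: 7f XOR 6d = 12
byte 2: 8f XOR cd = 42
byte 3: fd XOR 3c = c1
byte 4: e5 XOR 7a = 9f
byte 5: 39 XOR f8 = c1
byte 6: 1b XOR 37 = 2c
byte 7: 0b XOR e3 = e8
byte 8: 98 XOR 04 = 9c
byte 9: bb XOR 02 = b9
byte 10: 26 XOR 9c = ba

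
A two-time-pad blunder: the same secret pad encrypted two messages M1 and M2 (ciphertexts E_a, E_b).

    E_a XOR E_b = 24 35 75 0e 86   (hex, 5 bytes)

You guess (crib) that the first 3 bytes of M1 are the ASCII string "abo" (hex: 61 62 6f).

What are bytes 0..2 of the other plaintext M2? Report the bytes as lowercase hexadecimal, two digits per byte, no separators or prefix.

Since E_a ⊕ E_b = M1 ⊕ M2, XORing with the guessed M1 bytes yields the corresponding M2 bytes: M2 = (E_a ⊕ E_b) ⊕ M1.
24 xor 61 = 45
35 xor 62 = 57
75 xor 6f = 1a

45571a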